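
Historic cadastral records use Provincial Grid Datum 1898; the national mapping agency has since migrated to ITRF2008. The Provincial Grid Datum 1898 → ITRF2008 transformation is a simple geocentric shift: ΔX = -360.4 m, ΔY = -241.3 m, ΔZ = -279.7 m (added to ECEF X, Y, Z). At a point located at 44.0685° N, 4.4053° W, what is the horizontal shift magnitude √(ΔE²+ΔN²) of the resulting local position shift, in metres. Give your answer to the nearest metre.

At φ = 44.0685°, λ = -4.4053°: sin φ = 0.695518, cos φ = 0.718509, sin λ = -0.076811, cos λ = 0.997046.
ΔE = −sin λ·ΔX + cos λ·ΔY = −(-0.076811)·(-360.4) + (0.997046)·(-241.3) = -268.27 m.
ΔN = −sin φ cos λ·ΔX − sin φ sin λ·ΔY + cos φ·ΔZ = −(0.695518)(0.997046)(-360.4) − (0.695518)(-0.076811)(-241.3) + (0.718509)(-279.7) = 36.07 m.
Horizontal magnitude = √(ΔE² + ΔN²) = √((-268.27)² + 36.07²) = 270.68 m.

271 m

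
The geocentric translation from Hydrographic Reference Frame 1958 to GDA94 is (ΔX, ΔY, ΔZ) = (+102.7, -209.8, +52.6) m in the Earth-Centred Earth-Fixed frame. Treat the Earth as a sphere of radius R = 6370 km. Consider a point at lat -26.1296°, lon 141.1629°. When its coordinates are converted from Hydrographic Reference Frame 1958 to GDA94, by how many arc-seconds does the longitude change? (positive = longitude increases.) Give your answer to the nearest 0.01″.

Δλ = 3.57″

sin φ = -0.440403, cos φ = 0.897800, sin λ = 0.627108, cos λ = -0.778932.
East component: ΔE = −sin λ·ΔX + cos λ·ΔY = −(0.627108)(102.7) + (-0.778932)(-209.8) = 99.02 m.
1° of latitude spans πR/180 = 111177 m; at latitude φ, 1° of longitude spans that × cos φ = 99815.2 m, so Δλ = 99.02 / 99815.2 × 3600 = 3.571″.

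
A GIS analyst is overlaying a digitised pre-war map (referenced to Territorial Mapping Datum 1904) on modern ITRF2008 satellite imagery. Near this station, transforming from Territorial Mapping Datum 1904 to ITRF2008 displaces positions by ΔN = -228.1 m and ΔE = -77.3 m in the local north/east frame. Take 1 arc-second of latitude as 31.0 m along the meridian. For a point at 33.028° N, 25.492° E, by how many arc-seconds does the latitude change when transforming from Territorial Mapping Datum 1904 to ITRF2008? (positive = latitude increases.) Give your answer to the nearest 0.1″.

Δφ = -7.4″

1″ of latitude = 31.00 m, so Δφ = -228.1 / 31.00 = -7.358″.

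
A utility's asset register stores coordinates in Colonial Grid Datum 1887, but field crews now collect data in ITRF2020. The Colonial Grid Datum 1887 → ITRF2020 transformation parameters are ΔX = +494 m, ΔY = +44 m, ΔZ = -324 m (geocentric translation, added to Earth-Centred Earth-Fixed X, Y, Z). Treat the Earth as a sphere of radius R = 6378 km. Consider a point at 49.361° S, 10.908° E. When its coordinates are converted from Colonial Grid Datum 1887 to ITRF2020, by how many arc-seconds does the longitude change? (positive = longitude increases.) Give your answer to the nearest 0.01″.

sin φ = -0.758828, cos φ = 0.651291, sin λ = 0.189233, cos λ = 0.981932.
East component: ΔE = −sin λ·ΔX + cos λ·ΔY = −(0.189233)(494) + (0.981932)(44) = -50.28 m.
1° of latitude spans πR/180 = 111317 m; at latitude φ, 1° of longitude spans that × cos φ = 72499.8 m, so Δλ = -50.28 / 72499.8 × 3600 = -2.496″.

Δλ = -2.50″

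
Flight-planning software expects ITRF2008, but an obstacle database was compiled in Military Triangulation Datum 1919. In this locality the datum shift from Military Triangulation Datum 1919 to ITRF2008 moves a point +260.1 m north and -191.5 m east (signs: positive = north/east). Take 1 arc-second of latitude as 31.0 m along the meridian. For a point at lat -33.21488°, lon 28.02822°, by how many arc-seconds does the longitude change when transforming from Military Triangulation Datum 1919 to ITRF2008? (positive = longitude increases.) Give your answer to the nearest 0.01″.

At latitude -33.21488°, cos φ = 0.836622.
1″ of longitude at this latitude = 31.00 × cos φ = 25.9353 m, so Δλ = -191.5 / 25.9353 = -7.384″.

Δλ = -7.38″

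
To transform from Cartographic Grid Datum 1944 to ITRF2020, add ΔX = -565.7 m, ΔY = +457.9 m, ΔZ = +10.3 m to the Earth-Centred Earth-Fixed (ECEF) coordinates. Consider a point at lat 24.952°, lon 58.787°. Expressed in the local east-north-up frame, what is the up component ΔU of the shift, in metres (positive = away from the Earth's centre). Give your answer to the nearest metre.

At φ = 24.952°, λ = 58.787°: sin φ = 0.421859, cos φ = 0.906662, sin λ = 0.855247, cos λ = 0.518221.
ΔU = cos φ cos λ·ΔX + cos φ sin λ·ΔY + sin φ·ΔZ = (0.906662)(0.518221)(-565.7) + (0.906662)(0.855247)(457.9) + (0.421859)(10.3) = 93.61 m.

ΔU = 94 m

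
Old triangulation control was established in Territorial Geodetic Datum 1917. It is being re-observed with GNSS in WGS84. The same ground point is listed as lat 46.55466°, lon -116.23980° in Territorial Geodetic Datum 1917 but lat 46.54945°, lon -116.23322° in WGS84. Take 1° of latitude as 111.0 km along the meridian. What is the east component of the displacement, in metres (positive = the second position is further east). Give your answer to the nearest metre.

Δφ = 46.54945° − 46.55466° = -0.00521°; Δλ = -116.23322° − -116.23980° = +0.00658°.
ΔN = Δφ × 111000 = -578.3 m; ΔE = Δλ × 111000 × cos(46.55466°) = +0.00658 × 111000 × 0.687662 = 502.3 m.

ΔE = 502 m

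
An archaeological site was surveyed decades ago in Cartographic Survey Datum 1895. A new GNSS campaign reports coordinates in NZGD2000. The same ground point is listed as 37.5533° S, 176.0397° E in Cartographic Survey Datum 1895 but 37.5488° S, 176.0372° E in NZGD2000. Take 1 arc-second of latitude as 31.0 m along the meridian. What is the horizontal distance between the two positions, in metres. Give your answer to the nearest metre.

549 m

Δφ = -37.5488° − -37.5533° = +0.0045°; Δλ = 176.0372° − 176.0397° = -0.0025°.
1° of latitude = 3600 × 31.00 = 111600 m.
ΔN = Δφ × 111600 = 502.2 m; ΔE = Δλ × 111600 × cos(-37.5533°) = -0.0025 × 111600 × 0.792787 = -221.2 m.
Distance = √(ΔE² + ΔN²) = √((-221.2)² + 502.2²) = 548.8 m.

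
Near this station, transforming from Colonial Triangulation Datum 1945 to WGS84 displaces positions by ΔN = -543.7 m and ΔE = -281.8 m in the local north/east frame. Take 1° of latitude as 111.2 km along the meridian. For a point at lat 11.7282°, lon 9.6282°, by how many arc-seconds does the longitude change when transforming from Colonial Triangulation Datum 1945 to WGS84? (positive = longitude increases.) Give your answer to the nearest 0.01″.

At latitude 11.7282°, cos φ = 0.979123.
1° of longitude at this latitude = 111.2 × cos φ = 108.88 km, so Δλ = -281.8 / 108878.5 = -0.0025882° = -9.318″.

Δλ = -9.32″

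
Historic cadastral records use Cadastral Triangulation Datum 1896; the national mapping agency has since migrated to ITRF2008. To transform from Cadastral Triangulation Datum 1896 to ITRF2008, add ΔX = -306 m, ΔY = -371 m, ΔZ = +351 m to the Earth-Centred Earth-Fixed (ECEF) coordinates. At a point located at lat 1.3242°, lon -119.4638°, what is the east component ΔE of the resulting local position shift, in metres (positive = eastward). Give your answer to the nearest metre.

ΔE = -84 m

At φ = 1.3242°, λ = -119.4638°: sin φ = 0.023110, cos φ = 0.999733, sin λ = -0.870667, cos λ = -0.491874.
ΔE = −sin λ·ΔX + cos λ·ΔY = −(-0.870667)·(-306) + (-0.491874)·(-371) = -83.94 m.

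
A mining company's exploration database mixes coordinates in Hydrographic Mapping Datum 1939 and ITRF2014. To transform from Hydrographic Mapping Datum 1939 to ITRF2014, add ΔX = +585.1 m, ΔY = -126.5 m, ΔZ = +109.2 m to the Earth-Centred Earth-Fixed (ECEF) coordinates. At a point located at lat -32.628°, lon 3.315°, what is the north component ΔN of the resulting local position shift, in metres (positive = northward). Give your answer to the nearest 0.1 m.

ΔN = 403.0 m

The local north axis is (−sin φ cos λ, −sin φ sin λ, cos φ), giving ΔN = 314.948 − 3.944 + 91.967 = 402.97 m.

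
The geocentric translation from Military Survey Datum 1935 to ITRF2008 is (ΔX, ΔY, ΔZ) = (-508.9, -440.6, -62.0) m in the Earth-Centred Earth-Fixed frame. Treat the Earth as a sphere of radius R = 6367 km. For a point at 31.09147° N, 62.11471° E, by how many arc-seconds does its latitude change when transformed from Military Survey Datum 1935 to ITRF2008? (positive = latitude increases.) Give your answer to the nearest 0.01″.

sin φ = 0.516406, cos φ = 0.856344, sin λ = 0.883886, cos λ = 0.467703.
North component: ΔN = −sin φ cos λ·ΔX − sin φ sin λ·ΔY + cos φ·ΔZ = −(0.516406)(0.467703)(-508.9) − (0.516406)(0.883886)(-440.6) + (0.856344)(-62.0) = 270.93 m.
1° of latitude spans πR/180 = 111125 m, so Δφ = 270.93 / 111125 × 3600 = 8.777″.

Δφ = 8.78″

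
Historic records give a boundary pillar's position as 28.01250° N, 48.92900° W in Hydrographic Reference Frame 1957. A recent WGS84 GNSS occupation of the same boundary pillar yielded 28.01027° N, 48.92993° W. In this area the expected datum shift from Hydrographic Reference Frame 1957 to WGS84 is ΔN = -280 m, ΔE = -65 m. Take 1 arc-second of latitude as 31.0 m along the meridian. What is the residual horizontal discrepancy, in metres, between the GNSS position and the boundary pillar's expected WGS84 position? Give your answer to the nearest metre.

Observed coordinate differences: Δφ = -0.00223°, Δλ = -0.00093°.
Converting to metres (1° lat = 111600 m, cos φ = 0.882845): observed ΔN = -248.9 m, observed ΔE = -91.6 m.
Subtracting the expected shift leaves a residual of -248.9 − (-280) = 31.1 m north and -91.6 − (-65) = -26.6 m east.
Residual distance = √(31.1² + (-26.6)²) = 41.0 m.

41 m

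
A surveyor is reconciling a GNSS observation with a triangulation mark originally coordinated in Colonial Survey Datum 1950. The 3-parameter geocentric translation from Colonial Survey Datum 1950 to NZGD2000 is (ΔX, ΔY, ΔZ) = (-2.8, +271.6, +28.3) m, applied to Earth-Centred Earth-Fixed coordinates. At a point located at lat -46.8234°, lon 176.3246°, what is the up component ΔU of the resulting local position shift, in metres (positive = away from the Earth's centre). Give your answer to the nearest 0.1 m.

ΔU = -6.8 m

At φ = -46.8234°, λ = 176.3246°: sin φ = -0.729248, cos φ = 0.684249, sin λ = 0.064104, cos λ = -0.997943.
ΔU = cos φ cos λ·ΔX + cos φ sin λ·ΔY + sin φ·ΔZ = (0.684249)(-0.997943)(-2.8) + (0.684249)(0.064104)(271.6) + (-0.729248)(28.3) = -6.81 m.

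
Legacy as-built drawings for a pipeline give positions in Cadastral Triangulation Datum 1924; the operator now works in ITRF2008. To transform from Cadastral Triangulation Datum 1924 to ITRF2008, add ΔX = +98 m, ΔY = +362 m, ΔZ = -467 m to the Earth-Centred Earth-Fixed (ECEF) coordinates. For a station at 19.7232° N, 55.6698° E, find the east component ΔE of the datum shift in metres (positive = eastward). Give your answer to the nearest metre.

The local east axis at (φ, λ) is (−sin λ, cos λ, 0), so ΔE = −sin(55.6698°)·98 + cos(55.6698°)·362 = 123.23 m.

ΔE = 123 m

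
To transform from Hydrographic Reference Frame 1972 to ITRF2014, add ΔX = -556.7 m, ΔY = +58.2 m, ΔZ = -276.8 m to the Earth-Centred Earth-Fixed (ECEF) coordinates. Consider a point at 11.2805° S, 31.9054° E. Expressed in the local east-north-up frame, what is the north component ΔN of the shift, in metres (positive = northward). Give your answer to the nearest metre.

At φ = -11.2805°, λ = 31.9054°: sin φ = -0.195612, cos φ = 0.980681, sin λ = 0.528518, cos λ = 0.848922.
ΔN = −sin φ cos λ·ΔX − sin φ sin λ·ΔY + cos φ·ΔZ = −(-0.195612)(0.848922)(-556.7) − (-0.195612)(0.528518)(58.2) + (0.980681)(-276.8) = -357.88 m.

ΔN = -358 m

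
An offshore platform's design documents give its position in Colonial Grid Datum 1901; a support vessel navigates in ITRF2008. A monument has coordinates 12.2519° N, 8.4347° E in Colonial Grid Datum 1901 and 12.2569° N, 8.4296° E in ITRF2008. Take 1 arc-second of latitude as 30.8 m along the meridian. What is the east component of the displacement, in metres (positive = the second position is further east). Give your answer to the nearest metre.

Δφ = 12.2569° − 12.2519° = +0.0050°; Δλ = 8.4296° − 8.4347° = -0.0051°.
1° of latitude = 3600 × 30.80 = 110880 m.
ΔN = Δφ × 110880 = 554.4 m; ΔE = Δλ × 110880 × cos(12.2519°) = -0.0051 × 110880 × 0.977224 = -552.6 m.

ΔE = -553 m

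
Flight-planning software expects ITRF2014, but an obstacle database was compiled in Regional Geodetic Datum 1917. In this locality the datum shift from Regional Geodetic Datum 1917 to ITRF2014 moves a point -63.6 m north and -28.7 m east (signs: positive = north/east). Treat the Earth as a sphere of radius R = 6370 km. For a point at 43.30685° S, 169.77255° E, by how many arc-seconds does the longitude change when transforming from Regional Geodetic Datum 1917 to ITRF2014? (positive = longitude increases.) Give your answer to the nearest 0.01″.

Δλ = -1.28″

At latitude -43.30685°, cos φ = 0.727691.
One radian of longitude at latitude φ spans R cos φ, so Δλ = ΔE / (R cos φ) = -28.7 / (6370000 × 0.727691) = -6.1915e-06 rad = -1.277″.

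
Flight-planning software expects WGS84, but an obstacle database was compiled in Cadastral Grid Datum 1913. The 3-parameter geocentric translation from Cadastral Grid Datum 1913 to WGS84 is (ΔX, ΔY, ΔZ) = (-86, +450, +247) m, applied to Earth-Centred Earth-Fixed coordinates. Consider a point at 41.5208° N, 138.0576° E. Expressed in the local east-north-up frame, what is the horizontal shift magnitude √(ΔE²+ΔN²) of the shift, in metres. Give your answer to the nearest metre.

At φ = 41.5208°, λ = 138.0576°: sin φ = 0.662892, cos φ = 0.748715, sin λ = 0.668383, cos λ = -0.743817.
ΔE = −sin λ·ΔX + cos λ·ΔY = −(0.668383)·(-86) + (-0.743817)·(450) = -277.24 m.
ΔN = −sin φ cos λ·ΔX − sin φ sin λ·ΔY + cos φ·ΔZ = −(0.662892)(-0.743817)(-86) − (0.662892)(0.668383)(450) + (0.748715)(247) = -56.85 m.
Horizontal magnitude = √(ΔE² + ΔN²) = √((-277.24)² + (-56.85)²) = 283.01 m.

283 m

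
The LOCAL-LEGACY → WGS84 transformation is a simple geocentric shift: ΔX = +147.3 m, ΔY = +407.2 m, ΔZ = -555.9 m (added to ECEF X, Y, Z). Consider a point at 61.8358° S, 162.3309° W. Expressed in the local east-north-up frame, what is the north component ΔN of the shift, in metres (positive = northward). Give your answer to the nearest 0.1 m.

The local north axis is (−sin φ cos λ, −sin φ sin λ, cos φ), giving ΔN = -123.733 − 108.959 − 262.385 = -495.08 m.

ΔN = -495.1 m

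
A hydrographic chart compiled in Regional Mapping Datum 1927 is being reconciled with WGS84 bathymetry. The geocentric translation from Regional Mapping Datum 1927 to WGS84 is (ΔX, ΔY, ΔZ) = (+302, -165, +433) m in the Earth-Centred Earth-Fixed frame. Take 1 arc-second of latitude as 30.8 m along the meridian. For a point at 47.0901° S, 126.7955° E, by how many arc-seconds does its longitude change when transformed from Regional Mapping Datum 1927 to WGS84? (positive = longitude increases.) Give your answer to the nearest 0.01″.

Δλ = -6.82″

sin φ = -0.732425, cos φ = 0.680847, sin λ = 0.800778, cos λ = -0.598961.
East component: ΔE = −sin λ·ΔX + cos λ·ΔY = −(0.800778)(302) + (-0.598961)(-165) = -143.01 m.
1° of latitude spans 3600 × 30.80 = 110880 m; at latitude φ, 1° of longitude spans that × cos φ = 75492.4 m, so Δλ = -143.01 / 75492.4 × 3600 = -6.820″.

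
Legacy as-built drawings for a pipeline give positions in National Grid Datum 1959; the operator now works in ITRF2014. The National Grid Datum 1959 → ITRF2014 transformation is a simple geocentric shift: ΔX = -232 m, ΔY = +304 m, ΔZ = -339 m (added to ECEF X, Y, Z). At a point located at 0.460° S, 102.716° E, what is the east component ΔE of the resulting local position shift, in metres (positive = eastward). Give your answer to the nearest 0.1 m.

At φ = -0.460°, λ = 102.716°: sin φ = -0.008028, cos φ = 0.999968, sin λ = 0.975473, cos λ = -0.220119.
ΔE = −sin λ·ΔX + cos λ·ΔY = −(0.975473)·(-232) + (-0.220119)·(304) = 159.39 m.

ΔE = 159.4 m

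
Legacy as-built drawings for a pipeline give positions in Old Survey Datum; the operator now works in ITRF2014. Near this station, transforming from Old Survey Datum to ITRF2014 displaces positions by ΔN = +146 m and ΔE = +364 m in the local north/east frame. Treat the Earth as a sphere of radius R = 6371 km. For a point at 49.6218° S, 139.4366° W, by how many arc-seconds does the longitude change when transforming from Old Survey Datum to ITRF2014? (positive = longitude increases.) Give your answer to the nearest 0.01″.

Δλ = 18.19″

At latitude -49.6218°, cos φ = 0.647830.
One radian of longitude at latitude φ spans R cos φ, so Δλ = ΔE / (R cos φ) = 364.0 / (6371000 × 0.647830) = 8.8193e-05 rad = 18.191″.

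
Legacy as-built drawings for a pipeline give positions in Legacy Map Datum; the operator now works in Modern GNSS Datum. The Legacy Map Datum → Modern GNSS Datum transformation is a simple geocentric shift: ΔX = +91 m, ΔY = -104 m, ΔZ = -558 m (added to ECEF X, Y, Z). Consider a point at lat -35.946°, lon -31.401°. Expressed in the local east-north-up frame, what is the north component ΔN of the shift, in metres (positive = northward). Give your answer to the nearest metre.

ΔN = -374 m

The local north axis is (−sin φ cos λ, −sin φ sin λ, cos φ), giving ΔN = 45.595 + 31.809 − 451.740 = -374.34 m.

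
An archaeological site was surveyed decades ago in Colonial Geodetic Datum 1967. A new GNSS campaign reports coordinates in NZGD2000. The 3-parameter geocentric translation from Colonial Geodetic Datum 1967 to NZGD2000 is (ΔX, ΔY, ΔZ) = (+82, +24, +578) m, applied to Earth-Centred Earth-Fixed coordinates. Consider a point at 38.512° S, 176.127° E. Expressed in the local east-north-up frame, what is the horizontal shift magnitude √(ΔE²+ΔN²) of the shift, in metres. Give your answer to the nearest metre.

At φ = -38.512°, λ = 176.127°: sin φ = -0.622679, cos φ = 0.782478, sin λ = 0.067545, cos λ = -0.997716.
ΔE = −sin λ·ΔX + cos λ·ΔY = −(0.067545)·(82) + (-0.997716)·(24) = -29.48 m.
ΔN = −sin φ cos λ·ΔX − sin φ sin λ·ΔY + cos φ·ΔZ = −(-0.622679)(-0.997716)(82) − (-0.622679)(0.067545)(24) + (0.782478)(578) = 402.34 m.
Horizontal magnitude = √(ΔE² + ΔN²) = √((-29.48)² + 402.34²) = 403.42 m.

403 m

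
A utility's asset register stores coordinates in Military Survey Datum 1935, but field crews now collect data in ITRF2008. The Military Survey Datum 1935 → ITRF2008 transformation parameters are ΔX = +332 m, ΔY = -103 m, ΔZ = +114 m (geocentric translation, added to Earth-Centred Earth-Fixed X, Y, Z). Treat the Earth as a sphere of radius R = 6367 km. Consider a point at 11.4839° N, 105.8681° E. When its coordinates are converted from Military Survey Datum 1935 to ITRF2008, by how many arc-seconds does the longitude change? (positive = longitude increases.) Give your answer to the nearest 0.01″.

Δλ = -9.63″

sin φ = 0.199093, cos φ = 0.979981, sin λ = 0.961894, cos λ = -0.273424.
East component: ΔE = −sin λ·ΔX + cos λ·ΔY = −(0.961894)(332) + (-0.273424)(-103) = -291.19 m.
1° of latitude spans πR/180 = 111125 m; at latitude φ, 1° of longitude spans that × cos φ = 108900.5 m, so Δλ = -291.19 / 108900.5 × 3600 = -9.626″.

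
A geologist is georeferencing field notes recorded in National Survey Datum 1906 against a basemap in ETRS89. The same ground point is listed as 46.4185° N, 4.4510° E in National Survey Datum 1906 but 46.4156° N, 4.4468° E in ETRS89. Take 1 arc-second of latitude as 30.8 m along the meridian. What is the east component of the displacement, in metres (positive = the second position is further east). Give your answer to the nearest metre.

Δφ = 46.4156° − 46.4185° = -0.0029°; Δλ = 4.4468° − 4.4510° = -0.0042°.
1° of latitude = 3600 × 30.80 = 110880 m.
ΔN = Δφ × 110880 = -321.6 m; ΔE = Δλ × 110880 × cos(46.4185°) = -0.0042 × 110880 × 0.689386 = -321.0 m.

ΔE = -321 m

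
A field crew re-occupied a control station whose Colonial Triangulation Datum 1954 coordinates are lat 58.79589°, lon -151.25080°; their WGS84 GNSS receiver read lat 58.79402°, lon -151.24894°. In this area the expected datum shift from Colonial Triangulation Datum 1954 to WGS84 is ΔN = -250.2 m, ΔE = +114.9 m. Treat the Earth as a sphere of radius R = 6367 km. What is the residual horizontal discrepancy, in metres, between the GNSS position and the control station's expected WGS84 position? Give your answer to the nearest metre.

43 m

Observed coordinate differences: Δφ = -0.00187°, Δλ = +0.00186°.
Converting to metres (1° lat = 111125 m, cos φ = 0.518088): observed ΔN = -207.8 m, observed ΔE = 107.1 m.
Subtracting the expected shift leaves a residual of -207.8 − (-250.2) = 42.4 m north and 107.1 − (114.9) = -7.8 m east.
Residual distance = √(42.4² + (-7.8)²) = 43.1 m.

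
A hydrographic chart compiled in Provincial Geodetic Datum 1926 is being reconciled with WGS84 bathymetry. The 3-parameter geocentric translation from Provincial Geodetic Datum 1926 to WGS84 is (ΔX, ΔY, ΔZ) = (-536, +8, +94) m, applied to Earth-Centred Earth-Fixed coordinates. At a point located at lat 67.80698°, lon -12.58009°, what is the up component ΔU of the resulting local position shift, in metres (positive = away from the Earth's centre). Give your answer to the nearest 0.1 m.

At φ = 67.80698°, λ = -12.58009°: sin φ = 0.925917, cos φ = 0.377728, sin λ = -0.217804, cos λ = 0.975993.
ΔU = cos φ cos λ·ΔX + cos φ sin λ·ΔY + sin φ·ΔZ = (0.377728)(0.975993)(-536) + (0.377728)(-0.217804)(8) + (0.925917)(94) = -111.22 m.

ΔU = -111.2 m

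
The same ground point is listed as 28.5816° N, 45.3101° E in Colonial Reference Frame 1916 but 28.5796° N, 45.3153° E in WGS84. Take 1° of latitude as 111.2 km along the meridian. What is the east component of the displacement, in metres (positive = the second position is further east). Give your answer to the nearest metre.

Δφ = 28.5796° − 28.5816° = -0.0020°; Δλ = 45.3153° − 45.3101° = +0.0052°.
ΔN = Δφ × 111200 = -222.4 m; ΔE = Δλ × 111200 × cos(28.5816°) = +0.0052 × 111200 × 0.878137 = 507.8 m.

ΔE = 508 m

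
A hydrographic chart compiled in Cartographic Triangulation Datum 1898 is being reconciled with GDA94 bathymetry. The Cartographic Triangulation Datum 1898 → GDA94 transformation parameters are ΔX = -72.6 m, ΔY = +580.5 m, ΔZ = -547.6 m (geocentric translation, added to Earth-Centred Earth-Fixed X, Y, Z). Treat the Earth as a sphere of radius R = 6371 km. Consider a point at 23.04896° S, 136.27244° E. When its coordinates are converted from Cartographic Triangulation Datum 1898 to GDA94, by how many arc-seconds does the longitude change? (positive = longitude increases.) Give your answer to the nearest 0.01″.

Δλ = -12.99″

sin φ = -0.391518, cos φ = 0.920171, sin λ = 0.691230, cos λ = -0.722635.
East component: ΔE = −sin λ·ΔX + cos λ·ΔY = −(0.691230)(-72.6) + (-0.722635)(580.5) = -369.31 m.
1° of latitude spans πR/180 = 111195 m; at latitude φ, 1° of longitude spans that × cos φ = 102318.3 m, so Δλ = -369.31 / 102318.3 × 3600 = -12.994″.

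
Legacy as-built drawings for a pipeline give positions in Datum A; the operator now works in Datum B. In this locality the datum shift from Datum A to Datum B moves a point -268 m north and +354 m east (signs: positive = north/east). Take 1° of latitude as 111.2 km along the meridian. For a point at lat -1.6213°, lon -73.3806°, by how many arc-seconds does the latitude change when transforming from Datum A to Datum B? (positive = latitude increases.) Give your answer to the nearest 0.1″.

1° of latitude = 111.2 km, so Δφ = -268.0 / 111200 = -0.0024101° = -8.676″.

Δφ = -8.7″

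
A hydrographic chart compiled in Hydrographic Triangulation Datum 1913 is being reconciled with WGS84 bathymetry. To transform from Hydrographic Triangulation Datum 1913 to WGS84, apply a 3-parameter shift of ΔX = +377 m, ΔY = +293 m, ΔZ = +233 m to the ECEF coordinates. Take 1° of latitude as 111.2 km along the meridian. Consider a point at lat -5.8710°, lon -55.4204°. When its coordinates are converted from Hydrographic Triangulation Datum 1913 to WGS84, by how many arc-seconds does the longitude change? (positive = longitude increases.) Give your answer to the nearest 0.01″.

Δλ = 15.51″

sin φ = -0.102289, cos φ = 0.994755, sin λ = -0.823338, cos λ = 0.567551.
East component: ΔE = −sin λ·ΔX + cos λ·ΔY = −(-0.823338)(377) + (0.567551)(293) = 476.69 m.
1° of latitude spans 111200 m; at latitude φ, 1° of longitude spans that × cos φ = 110616.7 m, so Δλ = 476.69 / 110616.7 × 3600 = 15.514″.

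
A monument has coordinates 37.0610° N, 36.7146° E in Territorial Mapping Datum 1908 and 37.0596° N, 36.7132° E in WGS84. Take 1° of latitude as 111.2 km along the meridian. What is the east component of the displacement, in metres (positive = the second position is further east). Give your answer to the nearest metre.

ΔE = -124 m

Δφ = 37.0596° − 37.0610° = -0.0014°; Δλ = 36.7132° − 36.7146° = -0.0014°.
ΔN = Δφ × 111200 = -155.7 m; ΔE = Δλ × 111200 × cos(37.0610°) = -0.0014 × 111200 × 0.797994 = -124.2 m.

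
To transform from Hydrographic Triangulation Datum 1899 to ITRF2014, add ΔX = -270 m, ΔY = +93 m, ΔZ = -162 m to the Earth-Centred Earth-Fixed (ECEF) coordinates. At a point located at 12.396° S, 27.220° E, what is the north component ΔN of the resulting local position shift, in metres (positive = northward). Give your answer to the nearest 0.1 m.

At φ = -12.396°, λ = 27.220°: sin φ = -0.214667, cos φ = 0.976687, sin λ = 0.457408, cos λ = 0.889257.
ΔN = −sin φ cos λ·ΔX − sin φ sin λ·ΔY + cos φ·ΔZ = −(-0.214667)(0.889257)(-270) − (-0.214667)(0.457408)(93) + (0.976687)(-162) = -200.63 m.

ΔN = -200.6 m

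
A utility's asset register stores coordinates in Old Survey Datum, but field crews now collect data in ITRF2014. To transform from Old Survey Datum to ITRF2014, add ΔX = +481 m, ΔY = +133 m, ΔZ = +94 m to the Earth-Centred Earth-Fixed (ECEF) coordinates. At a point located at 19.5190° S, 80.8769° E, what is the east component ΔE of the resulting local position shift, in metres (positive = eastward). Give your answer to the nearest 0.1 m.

At φ = -19.5190°, λ = 80.8769°: sin φ = -0.334119, cos φ = 0.942531, sin λ = 0.987350, cos λ = 0.158556.
ΔE = −sin λ·ΔX + cos λ·ΔY = −(0.987350)·(481) + (0.158556)·(133) = -453.83 m.

ΔE = -453.8 m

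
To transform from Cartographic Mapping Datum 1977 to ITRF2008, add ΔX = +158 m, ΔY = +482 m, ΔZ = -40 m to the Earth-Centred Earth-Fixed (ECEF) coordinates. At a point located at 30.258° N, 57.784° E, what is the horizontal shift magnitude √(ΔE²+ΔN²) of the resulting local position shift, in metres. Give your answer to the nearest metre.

The local east axis at (φ, λ) is (−sin λ, cos λ, 0), so ΔE = −sin(57.784°)·158 + cos(57.784°)·482 = 123.29 m.
The local north axis is (−sin φ cos λ, −sin φ sin λ, cos φ), giving ΔN = -42.444 − 205.485 − 34.551 = -282.48 m.
Horizontal magnitude = √(ΔE² + ΔN²) = √(123.29² + (-282.48)²) = 308.21 m.

308 m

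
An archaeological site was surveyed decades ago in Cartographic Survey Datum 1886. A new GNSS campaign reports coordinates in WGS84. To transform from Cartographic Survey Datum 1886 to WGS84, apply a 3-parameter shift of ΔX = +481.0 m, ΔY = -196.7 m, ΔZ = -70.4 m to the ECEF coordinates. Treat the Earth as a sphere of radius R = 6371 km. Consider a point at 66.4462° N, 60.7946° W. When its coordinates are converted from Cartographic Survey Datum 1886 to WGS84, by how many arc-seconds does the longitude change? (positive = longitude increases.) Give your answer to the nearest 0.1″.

Δλ = 26.2″

sin φ = 0.916685, cos φ = 0.399610, sin λ = -0.872876, cos λ = 0.487942.
East component: ΔE = −sin λ·ΔX + cos λ·ΔY = −(-0.872876)(481.0) + (0.487942)(-196.7) = 323.88 m.
1° of latitude spans πR/180 = 111195 m; at latitude φ, 1° of longitude spans that × cos φ = 44434.6 m, so Δλ = 323.88 / 44434.6 × 3600 = 26.240″.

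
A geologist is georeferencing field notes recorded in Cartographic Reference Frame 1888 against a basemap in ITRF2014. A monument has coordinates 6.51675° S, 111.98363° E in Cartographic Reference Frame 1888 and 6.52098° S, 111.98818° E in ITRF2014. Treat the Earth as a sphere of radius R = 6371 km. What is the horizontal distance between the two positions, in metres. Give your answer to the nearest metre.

Δφ = -6.52098° − -6.51675° = -0.00423°; Δλ = 111.98818° − 111.98363° = +0.00455°.
1° along a meridian = πR/180 = 111195 m.
ΔN = Δφ × 111195 = -470.4 m; ΔE = Δλ × 111195 × cos(-6.51675°) = +0.00455 × 111195 × 0.993539 = 502.7 m.
Distance = √(ΔE² + ΔN²) = √(502.7² + (-470.4)²) = 688.4 m.

688 m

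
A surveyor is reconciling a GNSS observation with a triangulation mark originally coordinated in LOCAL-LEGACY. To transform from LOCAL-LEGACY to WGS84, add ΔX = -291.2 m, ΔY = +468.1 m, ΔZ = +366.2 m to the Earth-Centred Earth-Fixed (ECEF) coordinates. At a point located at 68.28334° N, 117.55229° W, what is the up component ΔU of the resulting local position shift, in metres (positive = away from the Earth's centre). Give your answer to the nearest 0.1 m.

At φ = 68.28334°, λ = -117.55229°: sin φ = 0.929025, cos φ = 0.370017, sin λ = -0.886589, cos λ = -0.462558.
ΔU = cos φ cos λ·ΔX + cos φ sin λ·ΔY + sin φ·ΔZ = (0.370017)(-0.462558)(-291.2) + (0.370017)(-0.886589)(468.1) + (0.929025)(366.2) = 236.49 m.

ΔU = 236.5 m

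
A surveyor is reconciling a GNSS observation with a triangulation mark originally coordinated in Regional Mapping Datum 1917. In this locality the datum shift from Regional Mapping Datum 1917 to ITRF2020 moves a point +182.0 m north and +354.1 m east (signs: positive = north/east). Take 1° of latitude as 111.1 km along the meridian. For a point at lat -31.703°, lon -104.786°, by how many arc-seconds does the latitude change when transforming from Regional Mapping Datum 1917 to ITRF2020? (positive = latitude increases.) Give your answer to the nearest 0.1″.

Δφ = 5.9″

1° of latitude = 111.1 km, so Δφ = 182.0 / 111100 = 0.0016382° = 5.897″.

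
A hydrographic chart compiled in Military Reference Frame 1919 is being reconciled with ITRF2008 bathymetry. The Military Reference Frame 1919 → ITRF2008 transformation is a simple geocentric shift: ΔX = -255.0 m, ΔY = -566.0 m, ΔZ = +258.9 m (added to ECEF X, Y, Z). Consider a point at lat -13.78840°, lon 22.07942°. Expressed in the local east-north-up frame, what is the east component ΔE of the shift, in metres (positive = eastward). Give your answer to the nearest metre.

ΔE = -429 m

At φ = -13.78840°, λ = 22.07942°: sin φ = -0.238337, cos φ = 0.971183, sin λ = 0.375891, cos λ = 0.926664.
ΔE = −sin λ·ΔX + cos λ·ΔY = −(0.375891)·(-255.0) + (0.926664)·(-566.0) = -428.64 m.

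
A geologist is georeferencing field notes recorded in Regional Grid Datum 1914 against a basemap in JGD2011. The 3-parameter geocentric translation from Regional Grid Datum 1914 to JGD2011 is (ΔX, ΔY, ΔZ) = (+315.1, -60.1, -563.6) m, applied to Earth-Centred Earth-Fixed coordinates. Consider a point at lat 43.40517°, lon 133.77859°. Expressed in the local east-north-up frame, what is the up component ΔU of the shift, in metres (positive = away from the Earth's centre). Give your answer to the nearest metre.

The local up (radial) axis is (cos φ cos λ, cos φ sin λ, sin φ), giving ΔU = -158.387 − 31.526 − 387.279 = -577.19 m.

ΔU = -577 m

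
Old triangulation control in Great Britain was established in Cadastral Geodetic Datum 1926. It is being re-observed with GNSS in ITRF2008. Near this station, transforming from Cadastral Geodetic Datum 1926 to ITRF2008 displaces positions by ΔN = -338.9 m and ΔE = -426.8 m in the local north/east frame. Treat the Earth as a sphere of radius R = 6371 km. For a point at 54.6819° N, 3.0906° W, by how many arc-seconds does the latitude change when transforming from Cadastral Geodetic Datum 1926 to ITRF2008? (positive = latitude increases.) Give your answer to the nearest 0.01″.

Δφ = -10.97″

On a sphere of radius R, 1 rad of latitude = R, so Δφ = ΔN / R = -338.9 / 6371000 = -5.3194e-05 rad = -10.972″.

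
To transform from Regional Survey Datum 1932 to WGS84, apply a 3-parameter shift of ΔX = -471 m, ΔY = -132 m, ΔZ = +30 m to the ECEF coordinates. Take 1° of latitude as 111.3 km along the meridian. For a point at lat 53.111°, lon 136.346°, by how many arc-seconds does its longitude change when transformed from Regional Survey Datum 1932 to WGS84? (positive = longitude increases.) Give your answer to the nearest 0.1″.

sin φ = 0.799800, cos φ = 0.600267, sin λ = 0.690302, cos λ = -0.723522.
East component: ΔE = −sin λ·ΔX + cos λ·ΔY = −(0.690302)(-471) + (-0.723522)(-132) = 420.64 m.
1° of latitude spans 111300 m; at latitude φ, 1° of longitude spans that × cos φ = 66809.7 m, so Δλ = 420.64 / 66809.7 × 3600 = 22.666″.

Δλ = 22.7″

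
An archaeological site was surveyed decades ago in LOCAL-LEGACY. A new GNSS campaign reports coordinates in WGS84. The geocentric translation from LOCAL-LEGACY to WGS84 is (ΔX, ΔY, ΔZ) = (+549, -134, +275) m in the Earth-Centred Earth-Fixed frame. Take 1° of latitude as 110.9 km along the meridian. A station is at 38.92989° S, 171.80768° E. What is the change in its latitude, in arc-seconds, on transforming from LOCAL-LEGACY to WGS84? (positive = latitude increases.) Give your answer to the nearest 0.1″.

sin φ = -0.628369, cos φ = 0.777915, sin λ = 0.142496, cos λ = -0.989795.
North component: ΔN = −sin φ cos λ·ΔX − sin φ sin λ·ΔY + cos φ·ΔZ = −(-0.628369)(-0.989795)(549) − (-0.628369)(0.142496)(-134) + (0.777915)(275) = -139.53 m.
1° of latitude spans 110900 m, so Δφ = -139.53 / 110900 × 3600 = -4.529″.

Δφ = -4.5″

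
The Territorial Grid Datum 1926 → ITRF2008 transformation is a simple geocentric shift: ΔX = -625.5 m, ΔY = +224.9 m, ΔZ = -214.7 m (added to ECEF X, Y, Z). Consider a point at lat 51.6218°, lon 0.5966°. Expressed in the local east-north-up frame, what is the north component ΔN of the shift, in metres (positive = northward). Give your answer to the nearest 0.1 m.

At φ = 51.6218°, λ = 0.5966°: sin φ = 0.783930, cos φ = 0.620850, sin λ = 0.010412, cos λ = 0.999946.
ΔN = −sin φ cos λ·ΔX − sin φ sin λ·ΔY + cos φ·ΔZ = −(0.783930)(0.999946)(-625.5) − (0.783930)(0.010412)(224.9) + (0.620850)(-214.7) = 355.19 m.

ΔN = 355.2 m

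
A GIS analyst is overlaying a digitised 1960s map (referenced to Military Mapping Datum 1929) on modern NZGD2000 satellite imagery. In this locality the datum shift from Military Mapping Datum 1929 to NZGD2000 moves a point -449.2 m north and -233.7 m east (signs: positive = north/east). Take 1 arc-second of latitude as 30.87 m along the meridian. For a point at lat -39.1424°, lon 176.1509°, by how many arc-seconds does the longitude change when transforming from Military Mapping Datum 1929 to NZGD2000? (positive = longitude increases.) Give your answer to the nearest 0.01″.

At latitude -39.1424°, cos φ = 0.775579.
1″ of longitude at this latitude = 30.87 × cos φ = 23.9421 m, so Δλ = -233.7 / 23.9421 = -9.761″.

Δλ = -9.76″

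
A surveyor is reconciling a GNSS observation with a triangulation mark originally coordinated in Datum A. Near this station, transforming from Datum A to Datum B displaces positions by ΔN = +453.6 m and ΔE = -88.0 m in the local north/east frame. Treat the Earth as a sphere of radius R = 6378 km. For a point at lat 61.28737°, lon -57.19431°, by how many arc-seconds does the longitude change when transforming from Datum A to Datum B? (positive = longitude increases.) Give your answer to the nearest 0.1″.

At latitude 61.28737°, cos φ = 0.480417.
One radian of longitude at latitude φ spans R cos φ, so Δλ = ΔE / (R cos φ) = -88.0 / (6378000 × 0.480417) = -2.8720e-05 rad = -5.924″.

Δλ = -5.9″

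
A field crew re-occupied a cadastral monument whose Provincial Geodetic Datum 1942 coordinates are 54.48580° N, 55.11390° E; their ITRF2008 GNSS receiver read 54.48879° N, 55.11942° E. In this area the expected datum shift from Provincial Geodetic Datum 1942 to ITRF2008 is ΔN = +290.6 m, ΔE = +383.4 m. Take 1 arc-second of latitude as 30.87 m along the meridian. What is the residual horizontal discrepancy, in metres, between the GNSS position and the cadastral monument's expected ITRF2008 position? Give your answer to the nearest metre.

Observed coordinate differences: Δφ = +0.00299°, Δλ = +0.00552°.
Converting to metres (1° lat = 111132 m, cos φ = 0.580905): observed ΔN = 332.3 m, observed ΔE = 356.4 m.
Subtracting the expected shift leaves a residual of 332.3 − (290.6) = 41.7 m north and 356.4 − (383.4) = -27.0 m east.
Residual distance = √(41.7² + (-27.0)²) = 49.7 m.

50 m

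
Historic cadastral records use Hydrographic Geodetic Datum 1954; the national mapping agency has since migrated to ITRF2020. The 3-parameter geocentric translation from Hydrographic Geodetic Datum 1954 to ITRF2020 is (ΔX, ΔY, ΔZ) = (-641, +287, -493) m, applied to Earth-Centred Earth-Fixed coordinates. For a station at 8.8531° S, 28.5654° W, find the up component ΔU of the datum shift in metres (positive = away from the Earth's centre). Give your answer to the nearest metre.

At φ = -8.8531°, λ = -28.5654°: sin φ = -0.153902, cos φ = 0.988086, sin λ = -0.478162, cos λ = 0.878272.
ΔU = cos φ cos λ·ΔX + cos φ sin λ·ΔY + sin φ·ΔZ = (0.988086)(0.878272)(-641) + (0.988086)(-0.478162)(287) + (-0.153902)(-493) = -615.99 m.

ΔU = -616 m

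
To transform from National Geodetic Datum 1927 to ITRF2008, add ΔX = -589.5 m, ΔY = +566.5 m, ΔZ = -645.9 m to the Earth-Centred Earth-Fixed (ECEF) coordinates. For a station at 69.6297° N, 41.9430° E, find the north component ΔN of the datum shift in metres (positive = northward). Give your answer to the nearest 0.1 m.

At φ = 69.6297°, λ = 41.9430°: sin φ = 0.937463, cos φ = 0.348086, sin λ = 0.668391, cos λ = 0.743810.
ΔN = −sin φ cos λ·ΔX − sin φ sin λ·ΔY + cos φ·ΔZ = −(0.937463)(0.743810)(-589.5) − (0.937463)(0.668391)(566.5) + (0.348086)(-645.9) = -168.74 m.

ΔN = -168.7 m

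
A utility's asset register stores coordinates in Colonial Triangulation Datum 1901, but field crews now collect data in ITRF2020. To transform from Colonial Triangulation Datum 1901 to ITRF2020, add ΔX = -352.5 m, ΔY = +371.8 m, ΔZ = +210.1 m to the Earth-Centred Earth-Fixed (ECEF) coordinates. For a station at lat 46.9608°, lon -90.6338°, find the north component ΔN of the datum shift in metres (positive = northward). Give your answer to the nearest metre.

At φ = 46.9608°, λ = -90.6338°: sin φ = 0.730887, cos φ = 0.682499, sin λ = -0.999939, cos λ = -0.011062.
ΔN = −sin φ cos λ·ΔX − sin φ sin λ·ΔY + cos φ·ΔZ = −(0.730887)(-0.011062)(-352.5) − (0.730887)(-0.999939)(371.8) + (0.682499)(210.1) = 412.27 m.

ΔN = 412 m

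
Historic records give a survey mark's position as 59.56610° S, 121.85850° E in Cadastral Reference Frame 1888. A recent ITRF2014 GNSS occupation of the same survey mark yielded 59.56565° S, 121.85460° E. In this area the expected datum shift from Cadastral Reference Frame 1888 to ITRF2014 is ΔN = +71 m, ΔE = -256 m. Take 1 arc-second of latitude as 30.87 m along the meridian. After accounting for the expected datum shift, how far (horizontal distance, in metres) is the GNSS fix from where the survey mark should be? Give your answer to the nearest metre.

42 m

Observed coordinate differences: Δφ = +0.00045°, Δλ = -0.00390°.
Converting to metres (1° lat = 111132 m, cos φ = 0.506544): observed ΔN = 50.0 m, observed ΔE = -219.5 m.
Subtracting the expected shift leaves a residual of 50.0 − (71) = -21.0 m north and -219.5 − (-256) = 36.5 m east.
Residual distance = √((-21.0)² + 36.5²) = 42.1 m.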